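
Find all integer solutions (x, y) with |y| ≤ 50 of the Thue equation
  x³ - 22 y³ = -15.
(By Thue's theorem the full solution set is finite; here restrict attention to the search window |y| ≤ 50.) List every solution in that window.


The equation is x³ - 22y³ = -15. For fixed y, x³ = 22·y³ − 15, so a solution requires the RHS to be a perfect cube.
Strategy: iterate y from -50 to 50, compute RHS = 22·y³ − 15, and check whether it is a (positive or negative) perfect cube.
Check small values of y:
  y = 0: RHS = -15 is not a perfect cube.
  y = 1: RHS = 7 is not a perfect cube.
  y = -1: RHS = -37 is not a perfect cube.
  y = 2: RHS = 161 is not a perfect cube.
  y = -2: RHS = -191 is not a perfect cube.
  y = 3: RHS = 579 is not a perfect cube.
  y = -3: RHS = -609 is not a perfect cube.
Continuing the search up to |y| = 50 finds no solutions either.
No (x, y) in the scanned range satisfies the equation.

No integer solutions with |y| ≤ 50.


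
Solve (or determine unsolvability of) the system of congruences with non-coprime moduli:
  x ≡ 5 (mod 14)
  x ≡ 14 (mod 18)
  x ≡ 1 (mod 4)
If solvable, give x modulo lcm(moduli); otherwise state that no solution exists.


Moduli 14, 18, 4 are not pairwise coprime, so CRT works modulo lcm(m_i) when all pairwise compatibility conditions hold.
Pairwise compatibility: gcd(m_i, m_j) must divide a_i - a_j for every pair.
Merge one congruence at a time:
  Start: x ≡ 5 (mod 14).
  Combine with x ≡ 14 (mod 18): gcd(14, 18) = 2, and 14 - 5 = 9 is NOT divisible by 2.
    ⇒ system is inconsistent (no integer solution).

No solution (the system is inconsistent).


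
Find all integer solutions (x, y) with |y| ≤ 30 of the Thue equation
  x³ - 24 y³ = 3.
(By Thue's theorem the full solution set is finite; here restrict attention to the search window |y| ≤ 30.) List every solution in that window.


The equation is x³ - 24y³ = 3. For fixed y, x³ = 24·y³ + 3, so a solution requires the RHS to be a perfect cube.
Strategy: iterate y from -30 to 30, compute RHS = 24·y³ + 3, and check whether it is a (positive or negative) perfect cube.
Check small values of y:
  y = 0: RHS = 3 is not a perfect cube.
  y = 1: RHS = 27 = (3)³ ⇒ x = 3 works.
  y = -1: RHS = -21 is not a perfect cube.
  y = 2: RHS = 195 is not a perfect cube.
  y = -2: RHS = -189 is not a perfect cube.
  y = 3: RHS = 651 is not a perfect cube.
  y = -3: RHS = -645 is not a perfect cube.
Continuing the search up to |y| = 30 finds no further solutions beyond those listed.
Collected solutions: (3, 1).

Solutions (with |y| ≤ 30): (3, 1).


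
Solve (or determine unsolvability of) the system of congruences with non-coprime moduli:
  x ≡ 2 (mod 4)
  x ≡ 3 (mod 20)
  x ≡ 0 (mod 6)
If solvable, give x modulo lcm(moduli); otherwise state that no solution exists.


Moduli 4, 20, 6 are not pairwise coprime, so CRT works modulo lcm(m_i) when all pairwise compatibility conditions hold.
Pairwise compatibility: gcd(m_i, m_j) must divide a_i - a_j for every pair.
Merge one congruence at a time:
  Start: x ≡ 2 (mod 4).
  Combine with x ≡ 3 (mod 20): gcd(4, 20) = 4, and 3 - 2 = 1 is NOT divisible by 4.
    ⇒ system is inconsistent (no integer solution).

No solution (the system is inconsistent).


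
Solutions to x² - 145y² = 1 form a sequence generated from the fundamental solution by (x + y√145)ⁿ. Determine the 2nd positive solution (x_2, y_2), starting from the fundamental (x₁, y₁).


Step 1: Find the fundamental solution (x₁, y₁) of x² - 145y² = 1.
  Expand √145 as a continued fraction. a₀ = ⌊√145⌋ = 12; iterate m_{k+1} = d_k·a_k − m_k, d_{k+1} = (145 − m_{k+1}²)/d_k, a_{k+1} = ⌊(a₀ + m_{k+1})/d_{k+1}⌋ (starting m₀ = 0, d₀ = 1), with convergents p_k = a_k·p_{k-1} + p_{k-2}, q_k = a_k·q_{k-1} + q_{k-2} (p₋₁ = 1, q₋₁ = 0):
  k = 0: a₀ = 12; p₀/q₀ = 12/1; p₀² − 145·q₀² = 144 − 145 = -1.
  k = 1: m = 12, d = 1, a = ⌊(12 + 12)/1⌋ = 24; p/q = (24·12 + 1)/(24·1 + 0) = 289/24; p² − 145·q² = 83521 − 83520 = 1.
  The first convergent with p² − 145·q² = 1 gives the fundamental solution (x₁, y₁) = (289, 24).
Step 2: Apply the recurrence (x_{n+1}, y_{n+1}) = (x₁x_n + 145y₁y_n, x₁y_n + y₁x_n) repeatedly.
  From (x_1, y_1) = (289, 24): x_2 = 289·289 + 145·24·24 = 167041; y_2 = 289·24 + 24·289 = 13872.
Step 3: Verify x_2² - 145·y_2² = 27902695681 - 27902695680 = 1 (should be 1). ✓

(x_1, y_1) = (289, 24); (x_2, y_2) = (167041, 13872).


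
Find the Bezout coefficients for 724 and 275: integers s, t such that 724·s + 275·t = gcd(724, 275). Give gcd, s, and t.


Euclidean algorithm on (724, 275) — divide until remainder is 0:
  724 = 2 · 275 + 174
  275 = 1 · 174 + 101
  174 = 1 · 101 + 73
  101 = 1 · 73 + 28
  73 = 2 · 28 + 17
  28 = 1 · 17 + 11
  17 = 1 · 11 + 6
  11 = 1 · 6 + 5
  6 = 1 · 5 + 1
  5 = 5 · 1 + 0
gcd(724, 275) = 1.
Track Bezout coefficients alongside the remainders: start with r₀ = 724 = a·1 + b·0 (s = 1, t = 0) and r₁ = 275 = a·0 + b·1 (s = 0, t = 1); each new remainder r_{k+1} = r_{k-1} − q_k·r_k inherits s_{k+1} = s_{k-1} − q_k·s_k, t_{k+1} = t_{k-1} − q_k·t_k, so r_k = a·s_k + b·t_k at every step:
  q = 2: r = 174, s = 1 − 2·0 = 1, t = 0 − 2·1 = -2  (check: 724·1 + 275·(-2) = 174)
  q = 1: r = 101, s = 0 − 1·1 = -1, t = 1 − 1·(-2) = 3  (check: 724·(-1) + 275·3 = 101)
  q = 1: r = 73, s = 1 − 1·(-1) = 2, t = -2 − 1·3 = -5  (check: 724·2 + 275·(-5) = 73)
  q = 1: r = 28, s = -1 − 1·2 = -3, t = 3 − 1·(-5) = 8  (check: 724·(-3) + 275·8 = 28)
  q = 2: r = 17, s = 2 − 2·(-3) = 8, t = -5 − 2·8 = -21  (check: 724·8 + 275·(-21) = 17)
  q = 1: r = 11, s = -3 − 1·8 = -11, t = 8 − 1·(-21) = 29  (check: 724·(-11) + 275·29 = 11)
  q = 1: r = 6, s = 8 − 1·(-11) = 19, t = -21 − 1·29 = -50  (check: 724·19 + 275·(-50) = 6)
  q = 1: r = 5, s = -11 − 1·19 = -30, t = 29 − 1·(-50) = 79  (check: 724·(-30) + 275·79 = 5)
  q = 1: r = 1, s = 19 − 1·(-30) = 49, t = -50 − 1·79 = -129  (check: 724·49 + 275·(-129) = 1)
The row with r = 1 (the gcd) gives the Bezout coefficients s = 49, t = -129.
Result: 724 · (49) + 275 · (-129) = 1.

gcd(724, 275) = 1; s = 49, t = -129 (check: 724·49 + 275·(-129) = 1).


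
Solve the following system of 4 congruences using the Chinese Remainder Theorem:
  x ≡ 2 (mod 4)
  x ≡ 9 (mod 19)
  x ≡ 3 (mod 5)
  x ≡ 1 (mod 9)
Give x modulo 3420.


Product of moduli M = 4 · 19 · 5 · 9 = 3420.
Merge one congruence at a time:
  Start: x ≡ 2 (mod 4).
  Combine with x ≡ 9 (mod 19); new modulus lcm = 76.
    Write x = 2 + 4·t and substitute into x ≡ 9 (mod 19): 4·t ≡ 9 − 2 = 7 (mod 19).
    The inverse of 4 mod 19 is 5 (since 4·5 = 20 = 1·19 + 1), so t ≡ 5·7 = 35 ≡ 16 (mod 19).
    Then x = 2 + 4·16 = 66, valid modulo lcm(4, 19) = 76: x ≡ 66 (mod 76).
  Combine with x ≡ 3 (mod 5); new modulus lcm = 380.
    Write x = 66 + 76·t and substitute into x ≡ 3 (mod 5): 76·t ≡ 3 − 66 = -63 (mod 5).
    Reduce coefficients mod 5: 1·t ≡ 2 (mod 5).
    So t ≡ 2 (mod 5).
    Then x = 66 + 76·2 = 218, valid modulo lcm(76, 5) = 380: x ≡ 218 (mod 380).
  Combine with x ≡ 1 (mod 9); new modulus lcm = 3420.
    Write x = 218 + 380·t and substitute into x ≡ 1 (mod 9): 380·t ≡ 1 − 218 = -217 (mod 9).
    Reduce coefficients mod 9: 2·t ≡ 8 (mod 9).
    The inverse of 2 mod 9 is 5 (since 2·5 = 10 = 1·9 + 1), so t ≡ 5·8 = 40 ≡ 4 (mod 9).
    Then x = 218 + 380·4 = 1738, valid modulo lcm(380, 9) = 3420: x ≡ 1738 (mod 3420).
Verify against each original: 1738 mod 4 = 2, 1738 mod 19 = 9, 1738 mod 5 = 3, 1738 mod 9 = 1.

x ≡ 1738 (mod 3420).


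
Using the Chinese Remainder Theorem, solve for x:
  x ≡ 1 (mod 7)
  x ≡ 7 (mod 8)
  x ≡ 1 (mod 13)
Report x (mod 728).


Moduli 7, 8, 13 are pairwise coprime; by CRT there is a unique solution modulo M = 7 · 8 · 13 = 728.
Solve pairwise, accumulating the modulus:
  Start with x ≡ 1 (mod 7).
  Combine with x ≡ 7 (mod 8): since gcd(7, 8) = 1, we get a unique residue mod 56.
    Write x = 1 + 7·t and substitute into x ≡ 7 (mod 8): 7·t ≡ 7 − 1 = 6 (mod 8).
    The inverse of 7 mod 8 is 7 (since 7·7 = 49 = 6·8 + 1), so t ≡ 7·6 = 42 ≡ 2 (mod 8).
    Then x = 1 + 7·2 = 15, valid modulo lcm(7, 8) = 56: x ≡ 15 (mod 56).
  Combine with x ≡ 1 (mod 13): since gcd(56, 13) = 1, we get a unique residue mod 728.
    Write x = 15 + 56·t and substitute into x ≡ 1 (mod 13): 56·t ≡ 1 − 15 = -14 (mod 13).
    Reduce coefficients mod 13: 4·t ≡ 12 (mod 13).
    The inverse of 4 mod 13 is 10 (since 4·10 = 40 = 3·13 + 1), so t ≡ 10·12 = 120 ≡ 3 (mod 13).
    Then x = 15 + 56·3 = 183, valid modulo lcm(56, 13) = 728: x ≡ 183 (mod 728).
Verify: 183 mod 7 = 1 ✓, 183 mod 8 = 7 ✓, 183 mod 13 = 1 ✓.

x ≡ 183 (mod 728).


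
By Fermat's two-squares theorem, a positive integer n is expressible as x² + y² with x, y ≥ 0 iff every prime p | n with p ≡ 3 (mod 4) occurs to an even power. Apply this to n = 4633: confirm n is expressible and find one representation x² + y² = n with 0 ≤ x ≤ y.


Step 1: Factor n = 4633 = 41 · 113.
Step 2: Check the mod-4 condition on each prime factor: 41 ≡ 1 (mod 4), exponent 1; 113 ≡ 1 (mod 4), exponent 1.
All primes ≡ 3 (mod 4) appear to even exponent (or don't appear), so by the two-squares theorem n IS expressible as a sum of two squares.
Step 3: Build a representation. Here n = 41 · 113 is a product of primes ≡ 1 (mod 4). Each prime p ≡ 1 (mod 4) is itself a sum of two squares; find a² by testing p − a² for a perfect square:
  41: 41 − 1² = 40, 41 − 2² = 37, 41 − 3² = 32, 41 − 4² = 25 = 5² ⇒ 41 = 4² + 5².
  113: 113 − 1² = 112, 113 − 2² = 109, 113 − 3² = 104, 113 − 4² = 97, 113 − 5² = 88, 113 − 6² = 77, 113 − 7² = 64 = 8² ⇒ 113 = 7² + 8².
  Combine using the Brahmagupta–Fibonacci identity (a² + b²)(c² + d²) = (ac − bd)² + (ad + bc)² = (ac + bd)² + (ad − bc)²:
  41 · 113 = 4633: from (4² + 5²)(7² + 8²), take (4·7 − 5·8, 4·8 + 5·7) = (28 − 40, 32 + 35) = (-12, 67); dropping signs (only squares matter) gives (12, 67); check 12² + 67² = 144 + 4489 = 4633 ✓.
Step 4: Order so x ≤ y and verify: 12² + 67² = 144 + 4489 = 4633 = n. ✓

n = 4633 = 12² + 67² (one valid representation with x ≤ y).


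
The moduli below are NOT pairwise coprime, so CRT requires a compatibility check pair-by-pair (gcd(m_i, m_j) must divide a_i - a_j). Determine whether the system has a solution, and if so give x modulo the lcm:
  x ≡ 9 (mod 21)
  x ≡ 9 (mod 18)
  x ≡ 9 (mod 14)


Moduli 21, 18, 14 are not pairwise coprime, so CRT works modulo lcm(m_i) when all pairwise compatibility conditions hold.
Pairwise compatibility: gcd(m_i, m_j) must divide a_i - a_j for every pair.
Merge one congruence at a time:
  Start: x ≡ 9 (mod 21).
  Combine with x ≡ 9 (mod 18): gcd(21, 18) = 3; 9 - 9 = 0, which IS divisible by 3, so compatible.
    Write x = 9 + 21·t and substitute into x ≡ 9 (mod 18): 21·t ≡ 9 − 9 = 0 (mod 18).
    Divide the congruence (and modulus) by g = 3: 7·t ≡ 0 (mod 6).
    Reduce coefficients mod 6: 1·t ≡ 0 (mod 6).
    So t ≡ 0 (mod 6).
    Then x = 9 + 21·0 = 9, valid modulo lcm(21, 18) = 126: x ≡ 9 (mod 126).
  Combine with x ≡ 9 (mod 14): gcd(126, 14) = 14; 9 - 9 = 0, which IS divisible by 14, so compatible.
    Write x = 9 + 126·t and substitute into x ≡ 9 (mod 14): 126·t ≡ 9 − 9 = 0 (mod 14).
    Divide the congruence (and modulus) by g = 14: 9·t ≡ 0 (mod 1).
    Modulo 1 every t works; take t = 0.
    Then x = 9 + 126·0 = 9, valid modulo lcm(126, 14) = 126: x ≡ 9 (mod 126).
Verify: 9 mod 21 = 9, 9 mod 18 = 9, 9 mod 14 = 9.

x ≡ 9 (mod 126).


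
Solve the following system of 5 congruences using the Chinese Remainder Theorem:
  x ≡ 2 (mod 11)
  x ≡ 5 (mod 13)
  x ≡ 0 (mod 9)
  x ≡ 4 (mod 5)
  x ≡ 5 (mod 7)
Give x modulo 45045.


Product of moduli M = 11 · 13 · 9 · 5 · 7 = 45045.
Merge one congruence at a time:
  Start: x ≡ 2 (mod 11).
  Combine with x ≡ 5 (mod 13); new modulus lcm = 143.
    Write x = 2 + 11·t and substitute into x ≡ 5 (mod 13): 11·t ≡ 5 − 2 = 3 (mod 13).
    The inverse of 11 mod 13 is 6 (since 11·6 = 66 = 5·13 + 1), so t ≡ 6·3 = 18 ≡ 5 (mod 13).
    Then x = 2 + 11·5 = 57, valid modulo lcm(11, 13) = 143: x ≡ 57 (mod 143).
  Combine with x ≡ 0 (mod 9); new modulus lcm = 1287.
    Write x = 57 + 143·t and substitute into x ≡ 0 (mod 9): 143·t ≡ 0 − 57 = -57 (mod 9).
    Reduce coefficients mod 9: 8·t ≡ 6 (mod 9).
    The inverse of 8 mod 9 is 8 (since 8·8 = 64 = 7·9 + 1), so t ≡ 8·6 = 48 ≡ 3 (mod 9).
    Then x = 57 + 143·3 = 486, valid modulo lcm(143, 9) = 1287: x ≡ 486 (mod 1287).
  Combine with x ≡ 4 (mod 5); new modulus lcm = 6435.
    Write x = 486 + 1287·t and substitute into x ≡ 4 (mod 5): 1287·t ≡ 4 − 486 = -482 (mod 5).
    Reduce coefficients mod 5: 2·t ≡ 3 (mod 5).
    The inverse of 2 mod 5 is 3 (since 2·3 = 6 = 1·5 + 1), so t ≡ 3·3 = 9 ≡ 4 (mod 5).
    Then x = 486 + 1287·4 = 5634, valid modulo lcm(1287, 5) = 6435: x ≡ 5634 (mod 6435).
  Combine with x ≡ 5 (mod 7); new modulus lcm = 45045.
    Write x = 5634 + 6435·t and substitute into x ≡ 5 (mod 7): 6435·t ≡ 5 − 5634 = -5629 (mod 7).
    Reduce coefficients mod 7: 2·t ≡ 6 (mod 7).
    The inverse of 2 mod 7 is 4 (since 2·4 = 8 = 1·7 + 1), so t ≡ 4·6 = 24 ≡ 3 (mod 7).
    Then x = 5634 + 6435·3 = 24939, valid modulo lcm(6435, 7) = 45045: x ≡ 24939 (mod 45045).
Verify against each original: 24939 mod 11 = 2, 24939 mod 13 = 5, 24939 mod 9 = 0, 24939 mod 5 = 4, 24939 mod 7 = 5.

x ≡ 24939 (mod 45045).


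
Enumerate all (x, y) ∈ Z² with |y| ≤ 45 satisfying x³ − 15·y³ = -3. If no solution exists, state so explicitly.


The equation is x³ - 15y³ = -3. For fixed y, x³ = 15·y³ − 3, so a solution requires the RHS to be a perfect cube.
Strategy: iterate y from -45 to 45, compute RHS = 15·y³ − 3, and check whether it is a (positive or negative) perfect cube.
Check small values of y:
  y = 0: RHS = -3 is not a perfect cube.
  y = 1: RHS = 12 is not a perfect cube.
  y = -1: RHS = -18 is not a perfect cube.
  y = 2: RHS = 117 is not a perfect cube.
  y = -2: RHS = -123 is not a perfect cube.
  y = 3: RHS = 402 is not a perfect cube.
  y = -3: RHS = -408 is not a perfect cube.
Continuing the search up to |y| = 45 finds no solutions either.
No (x, y) in the scanned range satisfies the equation.

No integer solutions with |y| ≤ 45.


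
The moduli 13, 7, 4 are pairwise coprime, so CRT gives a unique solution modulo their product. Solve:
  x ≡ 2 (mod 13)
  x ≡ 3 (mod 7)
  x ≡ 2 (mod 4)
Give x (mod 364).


Moduli 13, 7, 4 are pairwise coprime; by CRT there is a unique solution modulo M = 13 · 7 · 4 = 364.
Solve pairwise, accumulating the modulus:
  Start with x ≡ 2 (mod 13).
  Combine with x ≡ 3 (mod 7): since gcd(13, 7) = 1, we get a unique residue mod 91.
    Write x = 2 + 13·t and substitute into x ≡ 3 (mod 7): 13·t ≡ 3 − 2 = 1 (mod 7).
    Reduce coefficients mod 7: 6·t ≡ 1 (mod 7).
    The inverse of 6 mod 7 is 6 (since 6·6 = 36 = 5·7 + 1), so t ≡ 6·1 = 6 ≡ 6 (mod 7).
    Then x = 2 + 13·6 = 80, valid modulo lcm(13, 7) = 91: x ≡ 80 (mod 91).
  Combine with x ≡ 2 (mod 4): since gcd(91, 4) = 1, we get a unique residue mod 364.
    Write x = 80 + 91·t and substitute into x ≡ 2 (mod 4): 91·t ≡ 2 − 80 = -78 (mod 4).
    Reduce coefficients mod 4: 3·t ≡ 2 (mod 4).
    The inverse of 3 mod 4 is 3 (since 3·3 = 9 = 2·4 + 1), so t ≡ 3·2 = 6 ≡ 2 (mod 4).
    Then x = 80 + 91·2 = 262, valid modulo lcm(91, 4) = 364: x ≡ 262 (mod 364).
Verify: 262 mod 13 = 2 ✓, 262 mod 7 = 3 ✓, 262 mod 4 = 2 ✓.

x ≡ 262 (mod 364).


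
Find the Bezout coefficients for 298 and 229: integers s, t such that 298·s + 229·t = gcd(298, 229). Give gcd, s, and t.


Euclidean algorithm on (298, 229) — divide until remainder is 0:
  298 = 1 · 229 + 69
  229 = 3 · 69 + 22
  69 = 3 · 22 + 3
  22 = 7 · 3 + 1
  3 = 3 · 1 + 0
gcd(298, 229) = 1.
Track Bezout coefficients alongside the remainders: start with r₀ = 298 = a·1 + b·0 (s = 1, t = 0) and r₁ = 229 = a·0 + b·1 (s = 0, t = 1); each new remainder r_{k+1} = r_{k-1} − q_k·r_k inherits s_{k+1} = s_{k-1} − q_k·s_k, t_{k+1} = t_{k-1} − q_k·t_k, so r_k = a·s_k + b·t_k at every step:
  q = 1: r = 69, s = 1 − 1·0 = 1, t = 0 − 1·1 = -1  (check: 298·1 + 229·(-1) = 69)
  q = 3: r = 22, s = 0 − 3·1 = -3, t = 1 − 3·(-1) = 4  (check: 298·(-3) + 229·4 = 22)
  q = 3: r = 3, s = 1 − 3·(-3) = 10, t = -1 − 3·4 = -13  (check: 298·10 + 229·(-13) = 3)
  q = 7: r = 1, s = -3 − 7·10 = -73, t = 4 − 7·(-13) = 95  (check: 298·(-73) + 229·95 = 1)
The row with r = 1 (the gcd) gives the Bezout coefficients s = -73, t = 95.
Result: 298 · (-73) + 229 · (95) = 1.

gcd(298, 229) = 1; s = -73, t = 95 (check: 298·(-73) + 229·95 = 1).


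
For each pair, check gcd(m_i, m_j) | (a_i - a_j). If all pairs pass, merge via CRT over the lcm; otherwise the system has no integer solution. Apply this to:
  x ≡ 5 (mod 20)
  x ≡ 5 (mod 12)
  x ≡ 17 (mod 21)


Moduli 20, 12, 21 are not pairwise coprime, so CRT works modulo lcm(m_i) when all pairwise compatibility conditions hold.
Pairwise compatibility: gcd(m_i, m_j) must divide a_i - a_j for every pair.
Merge one congruence at a time:
  Start: x ≡ 5 (mod 20).
  Combine with x ≡ 5 (mod 12): gcd(20, 12) = 4; 5 - 5 = 0, which IS divisible by 4, so compatible.
    Write x = 5 + 20·t and substitute into x ≡ 5 (mod 12): 20·t ≡ 5 − 5 = 0 (mod 12).
    Divide the congruence (and modulus) by g = 4: 5·t ≡ 0 (mod 3).
    Reduce coefficients mod 3: 2·t ≡ 0 (mod 3).
    The inverse of 2 mod 3 is 2 (since 2·2 = 4 = 1·3 + 1), so t ≡ 2·0 = 0 ≡ 0 (mod 3).
    Then x = 5 + 20·0 = 5, valid modulo lcm(20, 12) = 60: x ≡ 5 (mod 60).
  Combine with x ≡ 17 (mod 21): gcd(60, 21) = 3; 17 - 5 = 12, which IS divisible by 3, so compatible.
    Write x = 5 + 60·t and substitute into x ≡ 17 (mod 21): 60·t ≡ 17 − 5 = 12 (mod 21).
    Divide the congruence (and modulus) by g = 3: 20·t ≡ 4 (mod 7).
    Reduce coefficients mod 7: 6·t ≡ 4 (mod 7).
    The inverse of 6 mod 7 is 6 (since 6·6 = 36 = 5·7 + 1), so t ≡ 6·4 = 24 ≡ 3 (mod 7).
    Then x = 5 + 60·3 = 185, valid modulo lcm(60, 21) = 420: x ≡ 185 (mod 420).
Verify: 185 mod 20 = 5, 185 mod 12 = 5, 185 mod 21 = 17.

x ≡ 185 (mod 420).


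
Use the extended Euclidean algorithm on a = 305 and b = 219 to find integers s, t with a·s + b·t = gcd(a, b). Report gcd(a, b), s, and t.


Euclidean algorithm on (305, 219) — divide until remainder is 0:
  305 = 1 · 219 + 86
  219 = 2 · 86 + 47
  86 = 1 · 47 + 39
  47 = 1 · 39 + 8
  39 = 4 · 8 + 7
  8 = 1 · 7 + 1
  7 = 7 · 1 + 0
gcd(305, 219) = 1.
Track Bezout coefficients alongside the remainders: start with r₀ = 305 = a·1 + b·0 (s = 1, t = 0) and r₁ = 219 = a·0 + b·1 (s = 0, t = 1); each new remainder r_{k+1} = r_{k-1} − q_k·r_k inherits s_{k+1} = s_{k-1} − q_k·s_k, t_{k+1} = t_{k-1} − q_k·t_k, so r_k = a·s_k + b·t_k at every step:
  q = 1: r = 86, s = 1 − 1·0 = 1, t = 0 − 1·1 = -1  (check: 305·1 + 219·(-1) = 86)
  q = 2: r = 47, s = 0 − 2·1 = -2, t = 1 − 2·(-1) = 3  (check: 305·(-2) + 219·3 = 47)
  q = 1: r = 39, s = 1 − 1·(-2) = 3, t = -1 − 1·3 = -4  (check: 305·3 + 219·(-4) = 39)
  q = 1: r = 8, s = -2 − 1·3 = -5, t = 3 − 1·(-4) = 7  (check: 305·(-5) + 219·7 = 8)
  q = 4: r = 7, s = 3 − 4·(-5) = 23, t = -4 − 4·7 = -32  (check: 305·23 + 219·(-32) = 7)
  q = 1: r = 1, s = -5 − 1·23 = -28, t = 7 − 1·(-32) = 39  (check: 305·(-28) + 219·39 = 1)
The row with r = 1 (the gcd) gives the Bezout coefficients s = -28, t = 39.
Result: 305 · (-28) + 219 · (39) = 1.

gcd(305, 219) = 1; s = -28, t = 39 (check: 305·(-28) + 219·39 = 1).


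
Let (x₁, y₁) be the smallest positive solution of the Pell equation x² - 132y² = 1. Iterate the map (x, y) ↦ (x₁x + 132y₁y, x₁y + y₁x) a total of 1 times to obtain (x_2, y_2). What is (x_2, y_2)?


Step 1: Find the fundamental solution (x₁, y₁) of x² - 132y² = 1.
  Expand √132 as a continued fraction. a₀ = ⌊√132⌋ = 11; iterate m_{k+1} = d_k·a_k − m_k, d_{k+1} = (132 − m_{k+1}²)/d_k, a_{k+1} = ⌊(a₀ + m_{k+1})/d_{k+1}⌋ (starting m₀ = 0, d₀ = 1), with convergents p_k = a_k·p_{k-1} + p_{k-2}, q_k = a_k·q_{k-1} + q_{k-2} (p₋₁ = 1, q₋₁ = 0):
  k = 0: a₀ = 11; p₀/q₀ = 11/1; p₀² − 132·q₀² = 121 − 132 = -11.
  k = 1: m = 11, d = 11, a = ⌊(11 + 11)/11⌋ = 2; p/q = (2·11 + 1)/(2·1 + 0) = 23/2; p² − 132·q² = 529 − 528 = 1.
  The first convergent with p² − 132·q² = 1 gives the fundamental solution (x₁, y₁) = (23, 2).
Step 2: Apply the recurrence (x_{n+1}, y_{n+1}) = (x₁x_n + 132y₁y_n, x₁y_n + y₁x_n) repeatedly.
  From (x_1, y_1) = (23, 2): x_2 = 23·23 + 132·2·2 = 1057; y_2 = 23·2 + 2·23 = 92.
Step 3: Verify x_2² - 132·y_2² = 1117249 - 1117248 = 1 (should be 1). ✓

(x_1, y_1) = (23, 2); (x_2, y_2) = (1057, 92).


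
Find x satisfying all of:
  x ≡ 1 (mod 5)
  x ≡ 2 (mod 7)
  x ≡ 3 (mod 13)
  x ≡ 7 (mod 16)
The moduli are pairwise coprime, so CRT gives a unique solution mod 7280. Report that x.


Product of moduli M = 5 · 7 · 13 · 16 = 7280.
Merge one congruence at a time:
  Start: x ≡ 1 (mod 5).
  Combine with x ≡ 2 (mod 7); new modulus lcm = 35.
    Write x = 1 + 5·t and substitute into x ≡ 2 (mod 7): 5·t ≡ 2 − 1 = 1 (mod 7).
    The inverse of 5 mod 7 is 3 (since 5·3 = 15 = 2·7 + 1), so t ≡ 3·1 = 3 ≡ 3 (mod 7).
    Then x = 1 + 5·3 = 16, valid modulo lcm(5, 7) = 35: x ≡ 16 (mod 35).
  Combine with x ≡ 3 (mod 13); new modulus lcm = 455.
    Write x = 16 + 35·t and substitute into x ≡ 3 (mod 13): 35·t ≡ 3 − 16 = -13 (mod 13).
    Reduce coefficients mod 13: 9·t ≡ 0 (mod 13).
    The inverse of 9 mod 13 is 3 (since 9·3 = 27 = 2·13 + 1), so t ≡ 3·0 = 0 ≡ 0 (mod 13).
    Then x = 16 + 35·0 = 16, valid modulo lcm(35, 13) = 455: x ≡ 16 (mod 455).
  Combine with x ≡ 7 (mod 16); new modulus lcm = 7280.
    Write x = 16 + 455·t and substitute into x ≡ 7 (mod 16): 455·t ≡ 7 − 16 = -9 (mod 16).
    Reduce coefficients mod 16: 7·t ≡ 7 (mod 16).
    The inverse of 7 mod 16 is 7 (since 7·7 = 49 = 3·16 + 1), so t ≡ 7·7 = 49 ≡ 1 (mod 16).
    Then x = 16 + 455·1 = 471, valid modulo lcm(455, 16) = 7280: x ≡ 471 (mod 7280).
Verify against each original: 471 mod 5 = 1, 471 mod 7 = 2, 471 mod 13 = 3, 471 mod 16 = 7.

x ≡ 471 (mod 7280).


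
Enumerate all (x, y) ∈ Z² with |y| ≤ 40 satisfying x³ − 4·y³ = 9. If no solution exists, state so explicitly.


The equation is x³ - 4y³ = 9. For fixed y, x³ = 4·y³ + 9, so a solution requires the RHS to be a perfect cube.
Strategy: iterate y from -40 to 40, compute RHS = 4·y³ + 9, and check whether it is a (positive or negative) perfect cube.
Check small values of y:
  y = 0: RHS = 9 is not a perfect cube.
  y = 1: RHS = 13 is not a perfect cube.
  y = -1: RHS = 5 is not a perfect cube.
  y = 2: RHS = 41 is not a perfect cube.
  y = -2: RHS = -23 is not a perfect cube.
  y = 3: RHS = 117 is not a perfect cube.
  y = -3: RHS = -99 is not a perfect cube.
Continuing the search up to |y| = 40 finds no solutions either.
No (x, y) in the scanned range satisfies the equation.

No integer solutions with |y| ≤ 40.


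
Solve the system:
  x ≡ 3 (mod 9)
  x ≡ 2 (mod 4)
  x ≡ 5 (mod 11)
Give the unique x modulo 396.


Moduli 9, 4, 11 are pairwise coprime; by CRT there is a unique solution modulo M = 9 · 4 · 11 = 396.
Solve pairwise, accumulating the modulus:
  Start with x ≡ 3 (mod 9).
  Combine with x ≡ 2 (mod 4): since gcd(9, 4) = 1, we get a unique residue mod 36.
    Write x = 3 + 9·t and substitute into x ≡ 2 (mod 4): 9·t ≡ 2 − 3 = -1 (mod 4).
    Reduce coefficients mod 4: 1·t ≡ 3 (mod 4).
    So t ≡ 3 (mod 4).
    Then x = 3 + 9·3 = 30, valid modulo lcm(9, 4) = 36: x ≡ 30 (mod 36).
  Combine with x ≡ 5 (mod 11): since gcd(36, 11) = 1, we get a unique residue mod 396.
    Write x = 30 + 36·t and substitute into x ≡ 5 (mod 11): 36·t ≡ 5 − 30 = -25 (mod 11).
    Reduce coefficients mod 11: 3·t ≡ 8 (mod 11).
    The inverse of 3 mod 11 is 4 (since 3·4 = 12 = 1·11 + 1), so t ≡ 4·8 = 32 ≡ 10 (mod 11).
    Then x = 30 + 36·10 = 390, valid modulo lcm(36, 11) = 396: x ≡ 390 (mod 396).
Verify: 390 mod 9 = 3 ✓, 390 mod 4 = 2 ✓, 390 mod 11 = 5 ✓.

x ≡ 390 (mod 396).


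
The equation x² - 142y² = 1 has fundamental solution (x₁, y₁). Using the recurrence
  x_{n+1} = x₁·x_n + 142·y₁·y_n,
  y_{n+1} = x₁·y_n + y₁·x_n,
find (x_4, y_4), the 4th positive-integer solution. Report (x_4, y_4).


Step 1: Find the fundamental solution (x₁, y₁) of x² - 142y² = 1.
  Expand √142 as a continued fraction. a₀ = ⌊√142⌋ = 11; iterate m_{k+1} = d_k·a_k − m_k, d_{k+1} = (142 − m_{k+1}²)/d_k, a_{k+1} = ⌊(a₀ + m_{k+1})/d_{k+1}⌋ (starting m₀ = 0, d₀ = 1), with convergents p_k = a_k·p_{k-1} + p_{k-2}, q_k = a_k·q_{k-1} + q_{k-2} (p₋₁ = 1, q₋₁ = 0):
  k = 0: a₀ = 11; p₀/q₀ = 11/1; p₀² − 142·q₀² = 121 − 142 = -21.
  k = 1: m = 11, d = 21, a = ⌊(11 + 11)/21⌋ = 1; p/q = (1·11 + 1)/(1·1 + 0) = 12/1; p² − 142·q² = 144 − 142 = 2.
  k = 2: m = 10, d = 2, a = ⌊(11 + 10)/2⌋ = 10; p/q = (10·12 + 11)/(10·1 + 1) = 131/11; p² − 142·q² = 17161 − 17182 = -21.
  k = 3: m = 10, d = 21, a = ⌊(11 + 10)/21⌋ = 1; p/q = (1·131 + 12)/(1·11 + 1) = 143/12; p² − 142·q² = 20449 − 20448 = 1.
  The first convergent with p² − 142·q² = 1 gives the fundamental solution (x₁, y₁) = (143, 12).
Step 2: Apply the recurrence (x_{n+1}, y_{n+1}) = (x₁x_n + 142y₁y_n, x₁y_n + y₁x_n) repeatedly.
  From (x_1, y_1) = (143, 12): x_2 = 143·143 + 142·12·12 = 40897; y_2 = 143·12 + 12·143 = 3432.
  From (x_2, y_2) = (40897, 3432): x_3 = 143·40897 + 142·12·3432 = 11696399; y_3 = 143·3432 + 12·40897 = 981540.
  From (x_3, y_3) = (11696399, 981540): x_4 = 143·11696399 + 142·12·981540 = 3345129217; y_4 = 143·981540 + 12·11696399 = 280717008.
Step 3: Verify x_4² - 142·y_4² = 11189889478427033089 - 11189889478427033088 = 1 (should be 1). ✓

(x_1, y_1) = (143, 12); (x_4, y_4) = (3345129217, 280717008).


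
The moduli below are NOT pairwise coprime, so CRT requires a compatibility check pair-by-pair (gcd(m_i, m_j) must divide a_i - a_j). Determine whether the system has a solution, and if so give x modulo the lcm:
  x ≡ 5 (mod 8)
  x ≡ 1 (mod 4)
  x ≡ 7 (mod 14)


Moduli 8, 4, 14 are not pairwise coprime, so CRT works modulo lcm(m_i) when all pairwise compatibility conditions hold.
Pairwise compatibility: gcd(m_i, m_j) must divide a_i - a_j for every pair.
Merge one congruence at a time:
  Start: x ≡ 5 (mod 8).
  Combine with x ≡ 1 (mod 4): gcd(8, 4) = 4; 1 - 5 = -4, which IS divisible by 4, so compatible.
    Write x = 5 + 8·t and substitute into x ≡ 1 (mod 4): 8·t ≡ 1 − 5 = -4 (mod 4).
    Divide the congruence (and modulus) by g = 4: 2·t ≡ -1 (mod 1).
    Modulo 1 every t works; take t = 0.
    Then x = 5 + 8·0 = 5, valid modulo lcm(8, 4) = 8: x ≡ 5 (mod 8).
  Combine with x ≡ 7 (mod 14): gcd(8, 14) = 2; 7 - 5 = 2, which IS divisible by 2, so compatible.
    Write x = 5 + 8·t and substitute into x ≡ 7 (mod 14): 8·t ≡ 7 − 5 = 2 (mod 14).
    Divide the congruence (and modulus) by g = 2: 4·t ≡ 1 (mod 7).
    The inverse of 4 mod 7 is 2 (since 4·2 = 8 = 1·7 + 1), so t ≡ 2·1 = 2 ≡ 2 (mod 7).
    Then x = 5 + 8·2 = 21, valid modulo lcm(8, 14) = 56: x ≡ 21 (mod 56).
Verify: 21 mod 8 = 5, 21 mod 4 = 1, 21 mod 14 = 7.

x ≡ 21 (mod 56).


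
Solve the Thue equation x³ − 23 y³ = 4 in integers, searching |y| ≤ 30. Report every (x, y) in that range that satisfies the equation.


The equation is x³ - 23y³ = 4. For fixed y, x³ = 23·y³ + 4, so a solution requires the RHS to be a perfect cube.
Strategy: iterate y from -30 to 30, compute RHS = 23·y³ + 4, and check whether it is a (positive or negative) perfect cube.
Check small values of y:
  y = 0: RHS = 4 is not a perfect cube.
  y = 1: RHS = 27 = (3)³ ⇒ x = 3 works.
  y = -1: RHS = -19 is not a perfect cube.
  y = 2: RHS = 188 is not a perfect cube.
  y = -2: RHS = -180 is not a perfect cube.
  y = 3: RHS = 625 is not a perfect cube.
  y = -3: RHS = -617 is not a perfect cube.
Continuing the search up to |y| = 30 finds no further solutions beyond those listed.
Collected solutions: (3, 1).

Solutions (with |y| ≤ 30): (3, 1).


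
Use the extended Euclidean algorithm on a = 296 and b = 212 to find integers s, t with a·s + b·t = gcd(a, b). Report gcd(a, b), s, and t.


Euclidean algorithm on (296, 212) — divide until remainder is 0:
  296 = 1 · 212 + 84
  212 = 2 · 84 + 44
  84 = 1 · 44 + 40
  44 = 1 · 40 + 4
  40 = 10 · 4 + 0
gcd(296, 212) = 4.
Track Bezout coefficients alongside the remainders: start with r₀ = 296 = a·1 + b·0 (s = 1, t = 0) and r₁ = 212 = a·0 + b·1 (s = 0, t = 1); each new remainder r_{k+1} = r_{k-1} − q_k·r_k inherits s_{k+1} = s_{k-1} − q_k·s_k, t_{k+1} = t_{k-1} − q_k·t_k, so r_k = a·s_k + b·t_k at every step:
  q = 1: r = 84, s = 1 − 1·0 = 1, t = 0 − 1·1 = -1  (check: 296·1 + 212·(-1) = 84)
  q = 2: r = 44, s = 0 − 2·1 = -2, t = 1 − 2·(-1) = 3  (check: 296·(-2) + 212·3 = 44)
  q = 1: r = 40, s = 1 − 1·(-2) = 3, t = -1 − 1·3 = -4  (check: 296·3 + 212·(-4) = 40)
  q = 1: r = 4, s = -2 − 1·3 = -5, t = 3 − 1·(-4) = 7  (check: 296·(-5) + 212·7 = 4)
The row with r = 4 (the gcd) gives the Bezout coefficients s = -5, t = 7.
Result: 296 · (-5) + 212 · (7) = 4.

gcd(296, 212) = 4; s = -5, t = 7 (check: 296·(-5) + 212·7 = 4).


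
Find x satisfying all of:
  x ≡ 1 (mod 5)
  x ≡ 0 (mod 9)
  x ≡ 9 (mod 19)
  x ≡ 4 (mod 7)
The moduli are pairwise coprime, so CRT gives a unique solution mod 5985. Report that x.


Product of moduli M = 5 · 9 · 19 · 7 = 5985.
Merge one congruence at a time:
  Start: x ≡ 1 (mod 5).
  Combine with x ≡ 0 (mod 9); new modulus lcm = 45.
    Write x = 1 + 5·t and substitute into x ≡ 0 (mod 9): 5·t ≡ 0 − 1 = -1 (mod 9).
    Reduce coefficients mod 9: 5·t ≡ 8 (mod 9).
    The inverse of 5 mod 9 is 2 (since 5·2 = 10 = 1·9 + 1), so t ≡ 2·8 = 16 ≡ 7 (mod 9).
    Then x = 1 + 5·7 = 36, valid modulo lcm(5, 9) = 45: x ≡ 36 (mod 45).
  Combine with x ≡ 9 (mod 19); new modulus lcm = 855.
    Write x = 36 + 45·t and substitute into x ≡ 9 (mod 19): 45·t ≡ 9 − 36 = -27 (mod 19).
    Reduce coefficients mod 19: 7·t ≡ 11 (mod 19).
    The inverse of 7 mod 19 is 11 (since 7·11 = 77 = 4·19 + 1), so t ≡ 11·11 = 121 ≡ 7 (mod 19).
    Then x = 36 + 45·7 = 351, valid modulo lcm(45, 19) = 855: x ≡ 351 (mod 855).
  Combine with x ≡ 4 (mod 7); new modulus lcm = 5985.
    Write x = 351 + 855·t and substitute into x ≡ 4 (mod 7): 855·t ≡ 4 − 351 = -347 (mod 7).
    Reduce coefficients mod 7: 1·t ≡ 3 (mod 7).
    So t ≡ 3 (mod 7).
    Then x = 351 + 855·3 = 2916, valid modulo lcm(855, 7) = 5985: x ≡ 2916 (mod 5985).
Verify against each original: 2916 mod 5 = 1, 2916 mod 9 = 0, 2916 mod 19 = 9, 2916 mod 7 = 4.

x ≡ 2916 (mod 5985).


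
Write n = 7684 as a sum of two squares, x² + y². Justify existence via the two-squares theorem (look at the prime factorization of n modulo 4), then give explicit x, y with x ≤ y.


Step 1: Factor n = 7684 = 2^2 · 17 · 113.
Step 2: Check the mod-4 condition on each prime factor: 2 = 2 (special); 17 ≡ 1 (mod 4), exponent 1; 113 ≡ 1 (mod 4), exponent 1.
All primes ≡ 3 (mod 4) appear to even exponent (or don't appear), so by the two-squares theorem n IS expressible as a sum of two squares.
Step 3: Build a representation. Group n = k² · m with k = 2 and m = 17 · 113 = 1921 (a product of primes ≡ 1 (mod 4)); a representation of m scales to one of n via (k·x)² + (k·y)² = k²(x² + y²). Each prime p ≡ 1 (mod 4) is itself a sum of two squares; find a² by testing p − a² for a perfect square:
  17: 17 − 1² = 16 = 4² ⇒ 17 = 1² + 4².
  113: 113 − 1² = 112, 113 − 2² = 109, 113 − 3² = 104, 113 − 4² = 97, 113 − 5² = 88, 113 − 6² = 77, 113 − 7² = 64 = 8² ⇒ 113 = 7² + 8².
  Combine using the Brahmagupta–Fibonacci identity (a² + b²)(c² + d²) = (ac − bd)² + (ad + bc)² = (ac + bd)² + (ad − bc)²:
  17 · 113 = 1921: from (1² + 4²)(7² + 8²), take (1·7 − 4·8, 1·8 + 4·7) = (7 − 32, 8 + 28) = (-25, 36); dropping signs (only squares matter) gives (25, 36); check 25² + 36² = 625 + 1296 = 1921 ✓.
  Scale by k = 2: (2·25, 2·36) = (50, 72).
Step 4: Order so x ≤ y and verify: 50² + 72² = 2500 + 5184 = 7684 = n. ✓

n = 7684 = 50² + 72² (one valid representation with x ≤ y).


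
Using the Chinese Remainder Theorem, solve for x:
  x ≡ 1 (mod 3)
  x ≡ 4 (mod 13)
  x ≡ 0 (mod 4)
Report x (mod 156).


Moduli 3, 13, 4 are pairwise coprime; by CRT there is a unique solution modulo M = 3 · 13 · 4 = 156.
Solve pairwise, accumulating the modulus:
  Start with x ≡ 1 (mod 3).
  Combine with x ≡ 4 (mod 13): since gcd(3, 13) = 1, we get a unique residue mod 39.
    Write x = 1 + 3·t and substitute into x ≡ 4 (mod 13): 3·t ≡ 4 − 1 = 3 (mod 13).
    The inverse of 3 mod 13 is 9 (since 3·9 = 27 = 2·13 + 1), so t ≡ 9·3 = 27 ≡ 1 (mod 13).
    Then x = 1 + 3·1 = 4, valid modulo lcm(3, 13) = 39: x ≡ 4 (mod 39).
  Combine with x ≡ 0 (mod 4): since gcd(39, 4) = 1, we get a unique residue mod 156.
    Write x = 4 + 39·t and substitute into x ≡ 0 (mod 4): 39·t ≡ 0 − 4 = -4 (mod 4).
    Reduce coefficients mod 4: 3·t ≡ 0 (mod 4).
    The inverse of 3 mod 4 is 3 (since 3·3 = 9 = 2·4 + 1), so t ≡ 3·0 = 0 ≡ 0 (mod 4).
    Then x = 4 + 39·0 = 4, valid modulo lcm(39, 4) = 156: x ≡ 4 (mod 156).
Verify: 4 mod 3 = 1 ✓, 4 mod 13 = 4 ✓, 4 mod 4 = 0 ✓.

x ≡ 4 (mod 156).


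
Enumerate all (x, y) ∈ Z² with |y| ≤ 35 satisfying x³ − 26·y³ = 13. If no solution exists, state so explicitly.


The equation is x³ - 26y³ = 13. For fixed y, x³ = 26·y³ + 13, so a solution requires the RHS to be a perfect cube.
Strategy: iterate y from -35 to 35, compute RHS = 26·y³ + 13, and check whether it is a (positive or negative) perfect cube.
Check small values of y:
  y = 0: RHS = 13 is not a perfect cube.
  y = 1: RHS = 39 is not a perfect cube.
  y = -1: RHS = -13 is not a perfect cube.
  y = 2: RHS = 221 is not a perfect cube.
  y = -2: RHS = -195 is not a perfect cube.
  y = 3: RHS = 715 is not a perfect cube.
  y = -3: RHS = -689 is not a perfect cube.
Continuing the search up to |y| = 35 finds no solutions either.
No (x, y) in the scanned range satisfies the equation.

No integer solutions with |y| ≤ 35.


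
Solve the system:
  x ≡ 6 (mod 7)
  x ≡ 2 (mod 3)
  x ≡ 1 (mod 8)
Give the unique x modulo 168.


Moduli 7, 3, 8 are pairwise coprime; by CRT there is a unique solution modulo M = 7 · 3 · 8 = 168.
Solve pairwise, accumulating the modulus:
  Start with x ≡ 6 (mod 7).
  Combine with x ≡ 2 (mod 3): since gcd(7, 3) = 1, we get a unique residue mod 21.
    Write x = 6 + 7·t and substitute into x ≡ 2 (mod 3): 7·t ≡ 2 − 6 = -4 (mod 3).
    Reduce coefficients mod 3: 1·t ≡ 2 (mod 3).
    So t ≡ 2 (mod 3).
    Then x = 6 + 7·2 = 20, valid modulo lcm(7, 3) = 21: x ≡ 20 (mod 21).
  Combine with x ≡ 1 (mod 8): since gcd(21, 8) = 1, we get a unique residue mod 168.
    Write x = 20 + 21·t and substitute into x ≡ 1 (mod 8): 21·t ≡ 1 − 20 = -19 (mod 8).
    Reduce coefficients mod 8: 5·t ≡ 5 (mod 8).
    The inverse of 5 mod 8 is 5 (since 5·5 = 25 = 3·8 + 1), so t ≡ 5·5 = 25 ≡ 1 (mod 8).
    Then x = 20 + 21·1 = 41, valid modulo lcm(21, 8) = 168: x ≡ 41 (mod 168).
Verify: 41 mod 7 = 6 ✓, 41 mod 3 = 2 ✓, 41 mod 8 = 1 ✓.

x ≡ 41 (mod 168).


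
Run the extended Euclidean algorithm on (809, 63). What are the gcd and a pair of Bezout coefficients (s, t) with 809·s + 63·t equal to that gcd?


Euclidean algorithm on (809, 63) — divide until remainder is 0:
  809 = 12 · 63 + 53
  63 = 1 · 53 + 10
  53 = 5 · 10 + 3
  10 = 3 · 3 + 1
  3 = 3 · 1 + 0
gcd(809, 63) = 1.
Track Bezout coefficients alongside the remainders: start with r₀ = 809 = a·1 + b·0 (s = 1, t = 0) and r₁ = 63 = a·0 + b·1 (s = 0, t = 1); each new remainder r_{k+1} = r_{k-1} − q_k·r_k inherits s_{k+1} = s_{k-1} − q_k·s_k, t_{k+1} = t_{k-1} − q_k·t_k, so r_k = a·s_k + b·t_k at every step:
  q = 12: r = 53, s = 1 − 12·0 = 1, t = 0 − 12·1 = -12  (check: 809·1 + 63·(-12) = 53)
  q = 1: r = 10, s = 0 − 1·1 = -1, t = 1 − 1·(-12) = 13  (check: 809·(-1) + 63·13 = 10)
  q = 5: r = 3, s = 1 − 5·(-1) = 6, t = -12 − 5·13 = -77  (check: 809·6 + 63·(-77) = 3)
  q = 3: r = 1, s = -1 − 3·6 = -19, t = 13 − 3·(-77) = 244  (check: 809·(-19) + 63·244 = 1)
The row with r = 1 (the gcd) gives the Bezout coefficients s = -19, t = 244.
Result: 809 · (-19) + 63 · (244) = 1.

gcd(809, 63) = 1; s = -19, t = 244 (check: 809·(-19) + 63·244 = 1).


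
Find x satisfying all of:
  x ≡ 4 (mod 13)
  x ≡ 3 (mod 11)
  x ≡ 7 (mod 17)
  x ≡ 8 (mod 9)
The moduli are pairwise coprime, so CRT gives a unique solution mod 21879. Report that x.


Product of moduli M = 13 · 11 · 17 · 9 = 21879.
Merge one congruence at a time:
  Start: x ≡ 4 (mod 13).
  Combine with x ≡ 3 (mod 11); new modulus lcm = 143.
    Write x = 4 + 13·t and substitute into x ≡ 3 (mod 11): 13·t ≡ 3 − 4 = -1 (mod 11).
    Reduce coefficients mod 11: 2·t ≡ 10 (mod 11).
    The inverse of 2 mod 11 is 6 (since 2·6 = 12 = 1·11 + 1), so t ≡ 6·10 = 60 ≡ 5 (mod 11).
    Then x = 4 + 13·5 = 69, valid modulo lcm(13, 11) = 143: x ≡ 69 (mod 143).
  Combine with x ≡ 7 (mod 17); new modulus lcm = 2431.
    Write x = 69 + 143·t and substitute into x ≡ 7 (mod 17): 143·t ≡ 7 − 69 = -62 (mod 17).
    Reduce coefficients mod 17: 7·t ≡ 6 (mod 17).
    The inverse of 7 mod 17 is 5 (since 7·5 = 35 = 2·17 + 1), so t ≡ 5·6 = 30 ≡ 13 (mod 17).
    Then x = 69 + 143·13 = 1928, valid modulo lcm(143, 17) = 2431: x ≡ 1928 (mod 2431).
  Combine with x ≡ 8 (mod 9); new modulus lcm = 21879.
    Write x = 1928 + 2431·t and substitute into x ≡ 8 (mod 9): 2431·t ≡ 8 − 1928 = -1920 (mod 9).
    Reduce coefficients mod 9: 1·t ≡ 6 (mod 9).
    So t ≡ 6 (mod 9).
    Then x = 1928 + 2431·6 = 16514, valid modulo lcm(2431, 9) = 21879: x ≡ 16514 (mod 21879).
Verify against each original: 16514 mod 13 = 4, 16514 mod 11 = 3, 16514 mod 17 = 7, 16514 mod 9 = 8.

x ≡ 16514 (mod 21879).


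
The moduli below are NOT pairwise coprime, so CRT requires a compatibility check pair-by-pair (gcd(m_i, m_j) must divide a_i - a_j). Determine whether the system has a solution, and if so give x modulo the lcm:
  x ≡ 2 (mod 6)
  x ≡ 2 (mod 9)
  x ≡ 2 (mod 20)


Moduli 6, 9, 20 are not pairwise coprime, so CRT works modulo lcm(m_i) when all pairwise compatibility conditions hold.
Pairwise compatibility: gcd(m_i, m_j) must divide a_i - a_j for every pair.
Merge one congruence at a time:
  Start: x ≡ 2 (mod 6).
  Combine with x ≡ 2 (mod 9): gcd(6, 9) = 3; 2 - 2 = 0, which IS divisible by 3, so compatible.
    Write x = 2 + 6·t and substitute into x ≡ 2 (mod 9): 6·t ≡ 2 − 2 = 0 (mod 9).
    Divide the congruence (and modulus) by g = 3: 2·t ≡ 0 (mod 3).
    The inverse of 2 mod 3 is 2 (since 2·2 = 4 = 1·3 + 1), so t ≡ 2·0 = 0 ≡ 0 (mod 3).
    Then x = 2 + 6·0 = 2, valid modulo lcm(6, 9) = 18: x ≡ 2 (mod 18).
  Combine with x ≡ 2 (mod 20): gcd(18, 20) = 2; 2 - 2 = 0, which IS divisible by 2, so compatible.
    Write x = 2 + 18·t and substitute into x ≡ 2 (mod 20): 18·t ≡ 2 − 2 = 0 (mod 20).
    Divide the congruence (and modulus) by g = 2: 9·t ≡ 0 (mod 10).
    The inverse of 9 mod 10 is 9 (since 9·9 = 81 = 8·10 + 1), so t ≡ 9·0 = 0 ≡ 0 (mod 10).
    Then x = 2 + 18·0 = 2, valid modulo lcm(18, 20) = 180: x ≡ 2 (mod 180).
Verify: 2 mod 6 = 2, 2 mod 9 = 2, 2 mod 20 = 2.

x ≡ 2 (mod 180).
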